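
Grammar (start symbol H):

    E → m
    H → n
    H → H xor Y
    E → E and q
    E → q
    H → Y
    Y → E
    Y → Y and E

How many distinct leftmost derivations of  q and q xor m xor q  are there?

2

Parse trees for q and q xor m xor q:
  [H [H [H [Y [E [E q] and q]]] xor [Y [E m]]] xor [Y [E q]]]
  [H [H [H [Y [Y [E q]] and [E q]]] xor [Y [E m]]] xor [Y [E q]]]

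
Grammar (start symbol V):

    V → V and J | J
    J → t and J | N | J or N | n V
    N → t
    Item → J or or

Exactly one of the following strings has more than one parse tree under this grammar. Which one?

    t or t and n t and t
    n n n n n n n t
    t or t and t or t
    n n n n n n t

t or t and n t and t: 3 trees
n n n n n n n t: 1 tree
t or t and t or t: 1 tree
n n n n n n t: 1 tree

t or t and n t and t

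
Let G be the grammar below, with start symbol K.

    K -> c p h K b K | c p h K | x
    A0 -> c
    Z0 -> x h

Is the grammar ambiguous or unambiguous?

Ambiguous

Witness: c p h c p h x b x

Derivation 1: K ⇒ c p h K b K ⇒ c p h c p h K b K ⇒ c p h c p h x b K ⇒ c p h c p h x b x
Derivation 2: K ⇒ c p h K ⇒ c p h c p h K b K ⇒ c p h c p h x b K ⇒ c p h c p h x b x

Two distinct leftmost derivations for the same string.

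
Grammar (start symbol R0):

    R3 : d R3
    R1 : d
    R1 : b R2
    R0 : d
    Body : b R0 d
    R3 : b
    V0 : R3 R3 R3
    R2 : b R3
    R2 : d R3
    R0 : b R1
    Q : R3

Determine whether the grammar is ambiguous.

Unambiguous

Only R0, R1, R2, R3 are reachable from R0; ignoring the rest: Restricted to the reachable nonterminals, every rule has the form A → t or A → t B, and no two rules for the same A share a first terminal. The grammar encodes a DFA — one run per string.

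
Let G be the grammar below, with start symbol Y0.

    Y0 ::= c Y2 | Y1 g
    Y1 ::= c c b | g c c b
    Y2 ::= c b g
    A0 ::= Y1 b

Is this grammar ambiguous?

Witness: c c b g

Derivation 1: Y0 ⇒ c Y2 ⇒ c c b g
Derivation 2: Y0 ⇒ Y1 g ⇒ c c b g

Two distinct leftmost derivations for the same string.

Ambiguous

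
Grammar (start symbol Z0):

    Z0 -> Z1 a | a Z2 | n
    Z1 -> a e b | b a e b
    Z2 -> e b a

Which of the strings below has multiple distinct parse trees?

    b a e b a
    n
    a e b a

a e b a

b a e b a: 1 tree
n: 1 tree
a e b a: 2 trees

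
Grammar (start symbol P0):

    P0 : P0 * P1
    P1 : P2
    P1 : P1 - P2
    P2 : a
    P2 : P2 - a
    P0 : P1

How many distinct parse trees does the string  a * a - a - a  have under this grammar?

4

Parse trees for a * a - a - a:
  [P0 [P0 [P1 [P2 a]]] * [P1 [P2 [P2 [P2 a] - a] - a]]]
  [P0 [P0 [P1 [P2 a]]] * [P1 [P1 [P2 a]] - [P2 [P2 a] - a]]]
  [P0 [P0 [P1 [P2 a]]] * [P1 [P1 [P2 [P2 a] - a]] - [P2 a]]]
  [P0 [P0 [P1 [P2 a]]] * [P1 [P1 [P1 [P2 a]] - [P2 a]] - [P2 a]]]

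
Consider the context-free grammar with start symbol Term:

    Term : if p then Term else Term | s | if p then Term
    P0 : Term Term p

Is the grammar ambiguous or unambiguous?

Witness: if p then if p then s else s

Derivation 1: Term ⇒ if p then Term else Term ⇒ if p then if p then Term else Term ⇒ if p then if p then s else Term ⇒ if p then if p then s else s
Derivation 2: Term ⇒ if p then Term ⇒ if p then if p then Term else Term ⇒ if p then if p then s else Term ⇒ if p then if p then s else s

Two distinct leftmost derivations for the same string.

Ambiguous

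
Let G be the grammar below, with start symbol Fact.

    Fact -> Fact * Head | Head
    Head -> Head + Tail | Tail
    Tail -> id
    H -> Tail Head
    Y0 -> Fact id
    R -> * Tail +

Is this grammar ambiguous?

Only Fact, Head, Tail are reachable from Fact; ignoring the rest: This is a standard precedence ladder (Fact over Head over Tail), with each level left-recursive on its own operator ('*' at Fact, '+' at Head). That structure is LR(1), hence unambiguous.

Unambiguous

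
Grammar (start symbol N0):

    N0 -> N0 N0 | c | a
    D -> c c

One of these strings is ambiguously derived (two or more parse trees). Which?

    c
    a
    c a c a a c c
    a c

c: 1 tree
a: 1 tree
c a c a a c c: 132 trees
a c: 1 tree

c a c a a c c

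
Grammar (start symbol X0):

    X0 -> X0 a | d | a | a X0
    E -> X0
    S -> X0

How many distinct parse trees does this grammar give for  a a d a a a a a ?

Parse trees for a a d a a a a a (showing first 6 of 21):
  [X0 [X0 [X0 [X0 [X0 [X0 a [X0 a [X0 d]]] a] a] a] a] a]
  [X0 [X0 [X0 [X0 [X0 a [X0 [X0 a [X0 d]] a]] a] a] a] a]
  [X0 [X0 [X0 [X0 [X0 a [X0 a [X0 [X0 d] a]]] a] a] a] a]
  [X0 [X0 [X0 [X0 a [X0 [X0 [X0 a [X0 d]] a] a]] a] a] a]
  [X0 [X0 [X0 [X0 a [X0 [X0 a [X0 [X0 d] a]] a]] a] a] a]
  [X0 [X0 [X0 [X0 a [X0 a [X0 [X0 [X0 d] a] a]]] a] a] a]

21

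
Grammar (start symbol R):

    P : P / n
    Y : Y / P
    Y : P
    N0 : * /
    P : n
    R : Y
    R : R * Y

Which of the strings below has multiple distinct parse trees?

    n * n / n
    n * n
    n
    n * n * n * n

n * n / n: 2 trees
n * n: 1 tree
n: 1 tree
n * n * n * n: 1 tree

n * n / n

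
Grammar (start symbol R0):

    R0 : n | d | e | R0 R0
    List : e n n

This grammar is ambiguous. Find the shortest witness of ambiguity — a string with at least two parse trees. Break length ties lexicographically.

d d d

length 1: no string has ≥2 trees
length 2: no string has ≥2 trees
length 3: d d d has 2 parse trees

Two derivations of d d d:
  R0 ⇒ R0 R0 ⇒ d R0 ⇒ d R0 R0 ⇒ d d R0 ⇒ d d d
  R0 ⇒ R0 R0 ⇒ R0 R0 R0 ⇒ d R0 R0 ⇒ d d R0 ⇒ d d d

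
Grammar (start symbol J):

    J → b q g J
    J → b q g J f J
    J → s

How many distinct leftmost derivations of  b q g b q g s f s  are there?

Parse trees for b q g b q g s f s:
  [J b q g [J b q g [J s] f [J s]]]
  [J b q g [J b q g [J s]] f [J s]]

2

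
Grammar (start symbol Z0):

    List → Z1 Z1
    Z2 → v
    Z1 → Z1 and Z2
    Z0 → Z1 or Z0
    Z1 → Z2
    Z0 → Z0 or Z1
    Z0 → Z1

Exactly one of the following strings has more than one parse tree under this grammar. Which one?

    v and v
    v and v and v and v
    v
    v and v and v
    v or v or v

v or v or v

v and v: 1 tree
v and v and v and v: 1 tree
v: 1 tree
v and v and v: 1 tree
v or v or v: 4 trees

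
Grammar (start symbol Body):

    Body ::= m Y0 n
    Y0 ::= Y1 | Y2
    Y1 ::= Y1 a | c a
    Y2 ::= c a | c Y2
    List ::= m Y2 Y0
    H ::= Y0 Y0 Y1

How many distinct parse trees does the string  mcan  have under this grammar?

2

Parse trees for mcan:
  [Body m [Y0 [Y1 c a]] n]
  [Body m [Y0 [Y2 c a]] n]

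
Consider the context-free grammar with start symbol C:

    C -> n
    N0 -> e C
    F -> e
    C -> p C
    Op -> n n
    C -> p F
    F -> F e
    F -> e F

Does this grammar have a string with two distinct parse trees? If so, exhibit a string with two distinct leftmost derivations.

Ambiguous

Witness: p e e

Derivation 1: C ⇒ p F ⇒ p F e ⇒ p e e
Derivation 2: C ⇒ p F ⇒ p e F ⇒ p e e

Two distinct leftmost derivations for the same string.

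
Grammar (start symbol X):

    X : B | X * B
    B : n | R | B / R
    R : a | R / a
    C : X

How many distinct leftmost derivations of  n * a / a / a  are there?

4

Parse trees for n * a / a / a:
  [X [X [B n]] * [B [R [R [R a] / a] / a]]]
  [X [X [B n]] * [B [B [R a]] / [R [R a] / a]]]
  [X [X [B n]] * [B [B [R [R a] / a]] / [R a]]]
  [X [X [B n]] * [B [B [B [R a]] / [R a]] / [R a]]]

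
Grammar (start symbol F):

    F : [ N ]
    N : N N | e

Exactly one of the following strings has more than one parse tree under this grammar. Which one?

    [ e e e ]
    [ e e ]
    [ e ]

[ e e e ]

[ e e e ]: 2 trees
[ e e ]: 1 tree
[ e ]: 1 tree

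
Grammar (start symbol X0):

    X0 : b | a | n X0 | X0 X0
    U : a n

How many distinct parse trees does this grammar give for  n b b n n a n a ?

Parse trees for n b b n n a n a (showing first 6 of 24):
  [X0 n [X0 [X0 b] [X0 [X0 b] [X0 n [X0 n [X0 [X0 a] [X0 n [X0 a]]]]]]]]
  [X0 n [X0 [X0 b] [X0 [X0 b] [X0 n [X0 [X0 n [X0 a]] [X0 n [X0 a]]]]]]]
  [X0 n [X0 [X0 b] [X0 [X0 b] [X0 [X0 n [X0 n [X0 a]]] [X0 n [X0 a]]]]]]
  [X0 n [X0 [X0 b] [X0 [X0 [X0 b] [X0 n [X0 n [X0 a]]]] [X0 n [X0 a]]]]]
  [X0 n [X0 [X0 [X0 b] [X0 b]] [X0 n [X0 n [X0 [X0 a] [X0 n [X0 a]]]]]]]
  [X0 n [X0 [X0 [X0 b] [X0 b]] [X0 n [X0 [X0 n [X0 a]] [X0 n [X0 a]]]]]]

24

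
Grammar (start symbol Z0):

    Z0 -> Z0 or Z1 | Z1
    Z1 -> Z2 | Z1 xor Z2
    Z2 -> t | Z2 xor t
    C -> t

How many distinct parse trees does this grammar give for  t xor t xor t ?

4

Parse trees for t xor t xor t:
  [Z0 [Z1 [Z2 [Z2 [Z2 t] xor t] xor t]]]
  [Z0 [Z1 [Z1 [Z2 t]] xor [Z2 [Z2 t] xor t]]]
  [Z0 [Z1 [Z1 [Z2 [Z2 t] xor t]] xor [Z2 t]]]
  [Z0 [Z1 [Z1 [Z1 [Z2 t]] xor [Z2 t]] xor [Z2 t]]]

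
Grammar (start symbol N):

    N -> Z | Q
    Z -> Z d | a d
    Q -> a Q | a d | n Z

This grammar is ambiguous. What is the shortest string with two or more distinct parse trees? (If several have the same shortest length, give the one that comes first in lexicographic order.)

a d

length 2: a d has 2 parse trees

Two derivations of a d:
  N ⇒ Z ⇒ a d
  N ⇒ Q ⇒ a d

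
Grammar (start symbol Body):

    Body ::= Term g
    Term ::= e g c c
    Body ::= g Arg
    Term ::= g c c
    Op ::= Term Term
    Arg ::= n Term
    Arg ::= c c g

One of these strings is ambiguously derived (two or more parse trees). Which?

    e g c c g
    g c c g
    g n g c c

g c c g

e g c c g: 1 tree
g c c g: 2 trees
g n g c c: 1 tree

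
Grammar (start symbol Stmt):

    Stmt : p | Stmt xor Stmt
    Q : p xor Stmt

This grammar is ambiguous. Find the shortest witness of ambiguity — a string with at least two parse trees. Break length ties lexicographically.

p xor p xor p

length 1: no string has ≥2 trees
length 3: no string has ≥2 trees
length 5: p xor p xor p has 2 parse trees

Two derivations of p xor p xor p:
  Stmt ⇒ Stmt xor Stmt ⇒ p xor Stmt ⇒ p xor Stmt xor Stmt ⇒ p xor p xor Stmt ⇒ p xor p xor p
  Stmt ⇒ Stmt xor Stmt ⇒ Stmt xor Stmt xor Stmt ⇒ p xor Stmt xor Stmt ⇒ p xor p xor Stmt ⇒ p xor p xor p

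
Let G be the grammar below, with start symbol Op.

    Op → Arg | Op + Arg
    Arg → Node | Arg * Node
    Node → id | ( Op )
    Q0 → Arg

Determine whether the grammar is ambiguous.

Only Op, Arg, Node are reachable from Op; ignoring the rest: This is a standard precedence ladder (Op over Arg over Node), with each level left-recursive on its own operator ('+' at Op, '*' at Arg). That structure is LR(1), hence unambiguous.

Unambiguous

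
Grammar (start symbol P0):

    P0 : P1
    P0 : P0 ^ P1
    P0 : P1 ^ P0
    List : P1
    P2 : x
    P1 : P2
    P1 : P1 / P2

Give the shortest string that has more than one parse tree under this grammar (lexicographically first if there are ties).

x ^ x

length 1: no string has ≥2 trees
length 3: x ^ x has 2 parse trees

Two derivations of x ^ x:
  P0 ⇒ P0 ^ P1 ⇒ P1 ^ P1 ⇒ P2 ^ P1 ⇒ x ^ P1 ⇒ x ^ P2 ⇒ x ^ x
  P0 ⇒ P1 ^ P0 ⇒ P2 ^ P0 ⇒ x ^ P0 ⇒ x ^ P1 ⇒ x ^ P2 ⇒ x ^ x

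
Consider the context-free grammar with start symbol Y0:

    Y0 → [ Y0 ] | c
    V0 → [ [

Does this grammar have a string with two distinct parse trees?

(V0 is unreachable from Y0, so its rules don't affect L(Y0).) L(Y0) is { openⁿ atom closeⁿ : n ≥ 0 }. The bracket depth fixes n, and the derivation is forced at every step.

Unambiguous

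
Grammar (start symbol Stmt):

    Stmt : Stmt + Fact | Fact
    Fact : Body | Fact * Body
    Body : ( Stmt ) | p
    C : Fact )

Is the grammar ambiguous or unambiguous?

Only Stmt, Fact, Body are reachable from Stmt; ignoring the rest: This is a standard precedence ladder (Stmt over Fact over Body), with each level left-recursive on its own operator ('+' at Stmt, '*' at Fact). That structure is LR(1), hence unambiguous.

Unambiguous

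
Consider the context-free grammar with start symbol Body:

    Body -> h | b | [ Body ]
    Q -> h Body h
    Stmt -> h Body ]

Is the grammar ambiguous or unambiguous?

Unambiguous

(Q, Stmt are unreachable from Body, so their rules don't affect L(Body).) Each string is a nest of matched brackets around a single atom. An opening bracket forces the recursive rule; an atom forces the base rule.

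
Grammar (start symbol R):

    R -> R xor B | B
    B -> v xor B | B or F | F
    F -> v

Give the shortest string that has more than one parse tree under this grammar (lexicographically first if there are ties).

length 1: no string has ≥2 trees
length 3: v xor v has 2 parse trees

Two derivations of v xor v:
  R ⇒ R xor B ⇒ B xor B ⇒ F xor B ⇒ v xor B ⇒ v xor F ⇒ v xor v
  R ⇒ B ⇒ v xor B ⇒ v xor F ⇒ v xor v

v xor v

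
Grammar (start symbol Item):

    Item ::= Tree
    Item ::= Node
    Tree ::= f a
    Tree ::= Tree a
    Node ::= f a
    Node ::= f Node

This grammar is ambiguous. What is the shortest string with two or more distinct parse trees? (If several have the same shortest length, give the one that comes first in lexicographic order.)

f a

length 2: f a has 2 parse trees

Two derivations of f a:
  Item ⇒ Tree ⇒ f a
  Item ⇒ Node ⇒ f a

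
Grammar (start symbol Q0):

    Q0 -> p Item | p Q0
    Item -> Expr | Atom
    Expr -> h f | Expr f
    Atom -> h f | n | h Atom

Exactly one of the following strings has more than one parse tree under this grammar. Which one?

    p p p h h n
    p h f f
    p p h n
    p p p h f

p p p h h n: 1 tree
p h f f: 1 tree
p p h n: 1 tree
p p p h f: 2 trees

p p p h f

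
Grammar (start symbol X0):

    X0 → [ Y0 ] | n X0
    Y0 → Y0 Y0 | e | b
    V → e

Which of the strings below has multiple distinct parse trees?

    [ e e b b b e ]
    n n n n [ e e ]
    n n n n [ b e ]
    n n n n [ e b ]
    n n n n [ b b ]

[ e e b b b e ]: 42 trees
n n n n [ e e ]: 1 tree
n n n n [ b e ]: 1 tree
n n n n [ e b ]: 1 tree
n n n n [ b b ]: 1 tree

[ e e b b b e ]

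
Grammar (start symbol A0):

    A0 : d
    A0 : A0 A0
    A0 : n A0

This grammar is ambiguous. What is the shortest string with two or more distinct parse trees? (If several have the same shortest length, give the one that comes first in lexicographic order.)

length 1: no string has ≥2 trees
length 2: no string has ≥2 trees
length 3: d d d has 2 parse trees

Two derivations of d d d:
  A0 ⇒ A0 A0 ⇒ d A0 ⇒ d A0 A0 ⇒ d d A0 ⇒ d d d
  A0 ⇒ A0 A0 ⇒ A0 A0 A0 ⇒ d A0 A0 ⇒ d d A0 ⇒ d d d

d d d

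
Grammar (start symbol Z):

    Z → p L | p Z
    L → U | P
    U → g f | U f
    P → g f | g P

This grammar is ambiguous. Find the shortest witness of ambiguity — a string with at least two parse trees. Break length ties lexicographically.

p g f

length 3: p g f has 2 parse trees

Two derivations of p g f:
  Z ⇒ p L ⇒ p U ⇒ p g f
  Z ⇒ p L ⇒ p P ⇒ p g f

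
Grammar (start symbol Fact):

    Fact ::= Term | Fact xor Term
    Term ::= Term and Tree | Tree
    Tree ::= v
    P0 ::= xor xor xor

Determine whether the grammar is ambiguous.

Unambiguous

Only Fact, Term, Tree are reachable from Fact; ignoring the rest: The grammar is stratified — Fact handles 'xor' (left-recursive), Term handles 'and', Tree atoms. Each operator has a fixed associativity and precedence level, so every string has one parse.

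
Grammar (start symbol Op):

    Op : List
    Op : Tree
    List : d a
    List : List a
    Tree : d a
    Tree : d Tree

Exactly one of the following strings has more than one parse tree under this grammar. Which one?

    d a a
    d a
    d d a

d a

d a a: 1 tree
d a: 2 trees
d d a: 1 tree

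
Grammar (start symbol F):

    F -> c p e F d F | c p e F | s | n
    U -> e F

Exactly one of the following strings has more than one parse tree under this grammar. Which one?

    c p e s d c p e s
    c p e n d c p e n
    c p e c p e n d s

c p e c p e n d s

c p e s d c p e s: 1 tree
c p e n d c p e n: 1 tree
c p e c p e n d s: 2 trees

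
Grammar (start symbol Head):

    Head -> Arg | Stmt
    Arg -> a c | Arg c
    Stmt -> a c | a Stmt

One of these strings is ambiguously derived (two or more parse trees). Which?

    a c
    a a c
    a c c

a c

a c: 2 trees
a a c: 1 tree
a c c: 1 tree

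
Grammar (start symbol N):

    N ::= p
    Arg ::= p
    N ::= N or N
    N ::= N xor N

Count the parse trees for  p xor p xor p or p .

Parse trees for p xor p xor p or p:
  [N [N [N p] xor [N [N p] xor [N p]]] or [N p]]
  [N [N [N [N p] xor [N p]] xor [N p]] or [N p]]
  [N [N p] xor [N [N [N p] xor [N p]] or [N p]]]
  [N [N p] xor [N [N p] xor [N [N p] or [N p]]]]
  [N [N [N p] xor [N p]] xor [N [N p] or [N p]]]

5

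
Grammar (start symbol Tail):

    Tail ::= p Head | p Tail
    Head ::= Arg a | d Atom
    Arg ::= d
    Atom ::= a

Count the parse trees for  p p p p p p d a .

2

Parse trees for p p p p p p d a:
  [Tail p [Tail p [Tail p [Tail p [Tail p [Tail p [Head [Arg d] a]]]]]]]
  [Tail p [Tail p [Tail p [Tail p [Tail p [Tail p [Head d [Atom a]]]]]]]]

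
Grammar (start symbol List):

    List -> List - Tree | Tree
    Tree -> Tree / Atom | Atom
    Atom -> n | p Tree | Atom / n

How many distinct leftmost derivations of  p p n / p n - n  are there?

3

Parse trees for p p n / p n - n:
  [List [List [Tree [Tree [Atom p [Tree [Atom p [Tree [Atom n]]]]]] / [Atom p [Tree [Atom n]]]]] - [Tree [Atom n]]]
  [List [List [Tree [Atom p [Tree [Tree [Atom p [Tree [Atom n]]]] / [Atom p [Tree [Atom n]]]]]]] - [Tree [Atom n]]]
  [List [List [Tree [Atom p [Tree [Atom p [Tree [Tree [Atom n]] / [Atom p [Tree [Atom n]]]]]]]]] - [Tree [Atom n]]]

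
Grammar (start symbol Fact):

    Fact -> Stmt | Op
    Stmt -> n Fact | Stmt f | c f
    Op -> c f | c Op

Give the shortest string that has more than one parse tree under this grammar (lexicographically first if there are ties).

c f

length 2: c f has 2 parse trees

Two derivations of c f:
  Fact ⇒ Stmt ⇒ c f
  Fact ⇒ Op ⇒ c f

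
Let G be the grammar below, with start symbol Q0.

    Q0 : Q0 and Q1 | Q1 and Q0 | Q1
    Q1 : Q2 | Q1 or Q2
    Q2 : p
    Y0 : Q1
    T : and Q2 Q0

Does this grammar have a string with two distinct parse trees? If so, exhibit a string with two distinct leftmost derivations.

Ambiguous

Witness: p and p

Derivation 1: Q0 ⇒ Q0 and Q1 ⇒ Q1 and Q1 ⇒ Q2 and Q1 ⇒ p and Q1 ⇒ p and Q2 ⇒ p and p
Derivation 2: Q0 ⇒ Q1 and Q0 ⇒ Q2 and Q0 ⇒ p and Q0 ⇒ p and Q1 ⇒ p and Q2 ⇒ p and p

Two distinct leftmost derivations for the same string.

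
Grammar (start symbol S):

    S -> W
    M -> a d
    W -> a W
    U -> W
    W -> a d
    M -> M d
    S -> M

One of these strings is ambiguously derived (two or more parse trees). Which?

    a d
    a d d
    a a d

a d

a d: 2 trees
a d d: 1 tree
a a d: 1 tree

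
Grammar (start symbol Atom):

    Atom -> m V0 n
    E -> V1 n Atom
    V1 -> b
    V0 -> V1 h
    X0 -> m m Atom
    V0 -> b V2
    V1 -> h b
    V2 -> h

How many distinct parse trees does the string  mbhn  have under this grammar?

2

Parse trees for mbhn:
  [Atom m [V0 [V1 b] h] n]
  [Atom m [V0 b [V2 h]] n]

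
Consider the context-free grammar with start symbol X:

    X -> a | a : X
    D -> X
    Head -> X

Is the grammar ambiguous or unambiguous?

Only X is reachable from X; ignoring the rest: Right-recursive list with a separator: after each atom, whether the separator follows determines the rule. One parse per string.

Unambiguous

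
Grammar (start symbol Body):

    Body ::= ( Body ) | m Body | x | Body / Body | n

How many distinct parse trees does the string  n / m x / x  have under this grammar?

Parse trees for n / m x / x:
  [Body [Body n] / [Body m [Body [Body x] / [Body x]]]]
  [Body [Body n] / [Body [Body m [Body x]] / [Body x]]]
  [Body [Body [Body n] / [Body m [Body x]]] / [Body x]]

3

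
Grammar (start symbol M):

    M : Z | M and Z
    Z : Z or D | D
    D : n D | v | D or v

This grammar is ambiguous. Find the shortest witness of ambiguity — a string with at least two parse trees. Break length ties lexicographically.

v or v

length 1: no string has ≥2 trees
length 2: no string has ≥2 trees
length 3: v or v has 2 parse trees

Two derivations of v or v:
  M ⇒ Z ⇒ Z or D ⇒ D or D ⇒ v or D ⇒ v or v
  M ⇒ Z ⇒ D ⇒ D or v ⇒ v or v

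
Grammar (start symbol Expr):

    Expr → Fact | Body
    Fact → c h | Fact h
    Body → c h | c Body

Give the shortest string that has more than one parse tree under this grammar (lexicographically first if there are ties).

c h

length 2: c h has 2 parse trees

Two derivations of c h:
  Expr ⇒ Fact ⇒ c h
  Expr ⇒ Body ⇒ c h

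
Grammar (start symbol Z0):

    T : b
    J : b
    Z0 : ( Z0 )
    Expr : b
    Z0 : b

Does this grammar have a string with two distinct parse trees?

Unambiguous

(Expr, J, T are unreachable from Z0, so their rules don't affect L(Z0).) Each string is a nest of matched brackets around a single atom. An opening bracket forces the recursive rule; an atom forces the base rule.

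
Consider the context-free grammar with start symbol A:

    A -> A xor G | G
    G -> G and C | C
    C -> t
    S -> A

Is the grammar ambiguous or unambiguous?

Unambiguous

Only A, G, C are reachable from A; ignoring the rest: The grammar is stratified — A handles 'xor' (left-recursive), G handles 'and', C atoms. Each operator has a fixed associativity and precedence level, so every string has one parse.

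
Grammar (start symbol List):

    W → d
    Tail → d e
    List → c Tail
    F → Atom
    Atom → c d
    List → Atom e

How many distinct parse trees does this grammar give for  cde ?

Parse trees for cde:
  [List c [Tail d e]]
  [List [Atom c d] e]

2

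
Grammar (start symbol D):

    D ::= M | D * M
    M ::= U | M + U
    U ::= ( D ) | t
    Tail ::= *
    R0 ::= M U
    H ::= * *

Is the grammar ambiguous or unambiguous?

(Tail, R0, H are unreachable from D, so their rules don't affect L(D).) This is a standard precedence ladder (D over M over U), with each level left-recursive on its own operator ('*' at D, '+' at M). That structure is LR(1), hence unambiguous.

Unambiguous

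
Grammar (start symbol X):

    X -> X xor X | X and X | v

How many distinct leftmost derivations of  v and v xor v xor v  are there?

5

Parse trees for v and v xor v xor v:
  [X [X [X v] and [X v]] xor [X [X v] xor [X v]]]
  [X [X [X [X v] and [X v]] xor [X v]] xor [X v]]
  [X [X [X v] and [X [X v] xor [X v]]] xor [X v]]
  [X [X v] and [X [X v] xor [X [X v] xor [X v]]]]
  [X [X v] and [X [X [X v] xor [X v]] xor [X v]]]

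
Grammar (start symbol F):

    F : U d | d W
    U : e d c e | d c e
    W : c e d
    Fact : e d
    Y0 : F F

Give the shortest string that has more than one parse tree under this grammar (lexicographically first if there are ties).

length 4: d c e d has 2 parse trees

Two derivations of d c e d:
  F ⇒ U d ⇒ d c e d
  F ⇒ d W ⇒ d c e d

d c e d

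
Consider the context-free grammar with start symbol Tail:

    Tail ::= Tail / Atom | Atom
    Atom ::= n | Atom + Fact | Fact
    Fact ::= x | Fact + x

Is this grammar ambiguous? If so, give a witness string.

Ambiguous

Witness: x + x

Derivation 1: Tail ⇒ Atom ⇒ Atom + Fact ⇒ Fact + Fact ⇒ x + Fact ⇒ x + x
Derivation 2: Tail ⇒ Atom ⇒ Fact ⇒ Fact + x ⇒ x + x

Two distinct leftmost derivations for the same string.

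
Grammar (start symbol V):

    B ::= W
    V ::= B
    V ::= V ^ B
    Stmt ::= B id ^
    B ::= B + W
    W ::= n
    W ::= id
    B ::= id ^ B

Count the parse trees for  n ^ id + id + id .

1

Parse trees for n ^ id + id + id:
  [V [V [B [W n]]] ^ [B [B [B [W id]] + [W id]] + [W id]]]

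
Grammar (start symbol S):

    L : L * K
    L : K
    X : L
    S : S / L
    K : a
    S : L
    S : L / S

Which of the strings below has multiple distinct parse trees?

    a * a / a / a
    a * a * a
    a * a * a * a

a * a / a / a

a * a / a / a: 4 trees
a * a * a: 1 tree
a * a * a * a: 1 tree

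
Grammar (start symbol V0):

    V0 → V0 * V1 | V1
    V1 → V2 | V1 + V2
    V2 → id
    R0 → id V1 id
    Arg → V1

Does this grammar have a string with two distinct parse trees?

Only V0, V1, V2 are reachable from V0; ignoring the rest: V0 → V0 * V1 | V1  ;  V1 → V1 + V2 | V2  — a left-associative chain with V2 at the bottom. Each string factors uniquely by precedence.

Unambiguous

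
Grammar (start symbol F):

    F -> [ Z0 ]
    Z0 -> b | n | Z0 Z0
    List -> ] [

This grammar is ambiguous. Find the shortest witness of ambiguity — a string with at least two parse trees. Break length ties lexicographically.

[ b b b ]

length 3: no string has ≥2 trees
length 4: no string has ≥2 trees
length 5: [ b b b ] has 2 parse trees

Two derivations of [ b b b ]:
  F ⇒ [ Z0 ] ⇒ [ Z0 Z0 ] ⇒ [ b Z0 ] ⇒ [ b Z0 Z0 ] ⇒ [ b b Z0 ] ⇒ [ b b b ]
  F ⇒ [ Z0 ] ⇒ [ Z0 Z0 ] ⇒ [ Z0 Z0 Z0 ] ⇒ [ b Z0 Z0 ] ⇒ [ b b Z0 ] ⇒ [ b b b ]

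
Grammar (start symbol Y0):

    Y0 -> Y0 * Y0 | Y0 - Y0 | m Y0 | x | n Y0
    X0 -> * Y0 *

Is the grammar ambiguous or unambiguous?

Witness: m x * x

Derivation 1: Y0 ⇒ Y0 * Y0 ⇒ m Y0 * Y0 ⇒ m x * Y0 ⇒ m x * x
Derivation 2: Y0 ⇒ m Y0 ⇒ m Y0 * Y0 ⇒ m x * Y0 ⇒ m x * x

Two distinct leftmost derivations for the same string.

Ambiguous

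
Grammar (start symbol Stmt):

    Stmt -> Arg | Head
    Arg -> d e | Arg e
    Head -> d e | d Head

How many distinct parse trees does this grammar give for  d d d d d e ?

1

Parse trees for d d d d d e:
  [Stmt [Head d [Head d [Head d [Head d [Head d e]]]]]]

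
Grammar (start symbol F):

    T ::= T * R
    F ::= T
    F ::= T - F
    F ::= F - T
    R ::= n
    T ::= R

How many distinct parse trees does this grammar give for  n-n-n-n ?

Parse trees for n-n-n-n:
  [F [T [R n]] - [F [T [R n]] - [F [T [R n]] - [F [T [R n]]]]]]
  [F [T [R n]] - [F [T [R n]] - [F [F [T [R n]]] - [T [R n]]]]]
  [F [T [R n]] - [F [F [T [R n]] - [F [T [R n]]]] - [T [R n]]]]
  [F [T [R n]] - [F [F [F [T [R n]]] - [T [R n]]] - [T [R n]]]]
  [F [F [T [R n]] - [F [T [R n]] - [F [T [R n]]]]] - [T [R n]]]
  [F [F [T [R n]] - [F [F [T [R n]]] - [T [R n]]]] - [T [R n]]]
  [F [F [F [T [R n]] - [F [T [R n]]]] - [T [R n]]] - [T [R n]]]
  [F [F [F [F [T [R n]]] - [T [R n]]] - [T [R n]]] - [T [R n]]]

8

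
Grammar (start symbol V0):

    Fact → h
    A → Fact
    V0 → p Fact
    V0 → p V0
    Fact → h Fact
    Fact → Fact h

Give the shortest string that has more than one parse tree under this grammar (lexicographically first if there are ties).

length 2: no string has ≥2 trees
length 3: p h h has 2 parse trees

Two derivations of p h h:
  V0 ⇒ p Fact ⇒ p h Fact ⇒ p h h
  V0 ⇒ p Fact ⇒ p Fact h ⇒ p h h

p h h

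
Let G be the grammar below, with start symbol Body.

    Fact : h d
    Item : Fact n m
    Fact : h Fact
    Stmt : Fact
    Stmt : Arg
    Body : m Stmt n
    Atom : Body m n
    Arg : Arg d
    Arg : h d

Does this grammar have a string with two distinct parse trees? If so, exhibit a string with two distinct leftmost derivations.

Witness: m h d n

Derivation 1: Body ⇒ m Stmt n ⇒ m Fact n ⇒ m h d n
Derivation 2: Body ⇒ m Stmt n ⇒ m Arg n ⇒ m h d n

Two distinct leftmost derivations for the same string.

Ambiguous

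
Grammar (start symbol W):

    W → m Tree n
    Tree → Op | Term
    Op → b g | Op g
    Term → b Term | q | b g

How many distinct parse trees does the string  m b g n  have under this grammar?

2

Parse trees for m b g n:
  [W m [Tree [Op b g]] n]
  [W m [Tree [Term b g]] n]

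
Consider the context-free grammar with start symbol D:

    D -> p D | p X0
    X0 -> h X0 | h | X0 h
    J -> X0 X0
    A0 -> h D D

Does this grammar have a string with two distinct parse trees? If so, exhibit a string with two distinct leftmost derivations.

Witness: p h h

Derivation 1: D ⇒ p X0 ⇒ p h X0 ⇒ p h h
Derivation 2: D ⇒ p X0 ⇒ p X0 h ⇒ p h h

Two distinct leftmost derivations for the same string.

Ambiguous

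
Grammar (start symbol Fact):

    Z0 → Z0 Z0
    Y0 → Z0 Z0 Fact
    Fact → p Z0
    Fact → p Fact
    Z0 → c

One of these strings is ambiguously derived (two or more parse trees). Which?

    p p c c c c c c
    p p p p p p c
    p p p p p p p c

p p c c c c c c

p p c c c c c c: 42 trees
p p p p p p c: 1 tree
p p p p p p p c: 1 tree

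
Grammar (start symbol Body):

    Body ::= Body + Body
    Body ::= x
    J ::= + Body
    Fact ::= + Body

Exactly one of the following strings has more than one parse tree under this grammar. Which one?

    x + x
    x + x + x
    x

x + x + x

x + x: 1 tree
x + x + x: 2 trees
x: 1 tree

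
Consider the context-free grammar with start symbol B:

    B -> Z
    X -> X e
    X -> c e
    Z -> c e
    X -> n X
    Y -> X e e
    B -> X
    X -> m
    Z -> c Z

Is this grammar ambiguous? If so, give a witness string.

Ambiguous

Witness: c e

Derivation 1: B ⇒ Z ⇒ c e
Derivation 2: B ⇒ X ⇒ c e

Two distinct leftmost derivations for the same string.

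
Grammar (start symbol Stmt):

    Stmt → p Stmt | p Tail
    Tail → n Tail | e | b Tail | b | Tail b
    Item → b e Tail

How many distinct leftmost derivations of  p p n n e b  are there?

Parse trees for p p n n e b:
  [Stmt p [Stmt p [Tail n [Tail n [Tail [Tail e] b]]]]]
  [Stmt p [Stmt p [Tail n [Tail [Tail n [Tail e]] b]]]]
  [Stmt p [Stmt p [Tail [Tail n [Tail n [Tail e]]] b]]]

3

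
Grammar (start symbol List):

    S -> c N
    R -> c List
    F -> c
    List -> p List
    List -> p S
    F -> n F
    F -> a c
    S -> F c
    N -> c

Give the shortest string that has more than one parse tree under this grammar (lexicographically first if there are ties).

length 3: p c c has 2 parse trees

Two derivations of p c c:
  List ⇒ p S ⇒ p c N ⇒ p c c
  List ⇒ p S ⇒ p F c ⇒ p c c

p c c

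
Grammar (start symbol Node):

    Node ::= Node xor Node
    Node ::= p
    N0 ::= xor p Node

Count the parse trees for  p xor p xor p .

2

Parse trees for p xor p xor p:
  [Node [Node p] xor [Node [Node p] xor [Node p]]]
  [Node [Node [Node p] xor [Node p]] xor [Node p]]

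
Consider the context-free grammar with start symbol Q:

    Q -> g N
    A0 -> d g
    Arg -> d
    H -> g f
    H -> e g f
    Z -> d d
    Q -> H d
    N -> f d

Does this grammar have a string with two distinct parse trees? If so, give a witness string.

Ambiguous

Witness: g f d

Derivation 1: Q ⇒ g N ⇒ g f d
Derivation 2: Q ⇒ H d ⇒ g f d

Two distinct leftmost derivations for the same string.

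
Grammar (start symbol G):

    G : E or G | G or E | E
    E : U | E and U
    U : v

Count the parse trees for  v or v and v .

2

Parse trees for v or v and v:
  [G [E [U v]] or [G [E [E [U v]] and [U v]]]]
  [G [G [E [U v]]] or [E [E [U v]] and [U v]]]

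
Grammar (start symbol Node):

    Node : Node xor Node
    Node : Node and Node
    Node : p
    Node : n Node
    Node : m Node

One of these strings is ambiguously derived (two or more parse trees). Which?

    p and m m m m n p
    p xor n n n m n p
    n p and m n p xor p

n p and m n p xor p

p and m m m m n p: 1 tree
p xor n n n m n p: 1 tree
n p and m n p xor p: 9 trees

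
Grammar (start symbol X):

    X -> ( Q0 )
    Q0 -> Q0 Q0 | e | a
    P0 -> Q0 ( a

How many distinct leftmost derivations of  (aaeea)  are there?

14

Parse trees for (aaeea) (showing first 6 of 14):
  [X ( [Q0 [Q0 a] [Q0 [Q0 a] [Q0 [Q0 e] [Q0 [Q0 e] [Q0 a]]]]] )]
  [X ( [Q0 [Q0 a] [Q0 [Q0 a] [Q0 [Q0 [Q0 e] [Q0 e]] [Q0 a]]]] )]
  [X ( [Q0 [Q0 a] [Q0 [Q0 [Q0 a] [Q0 e]] [Q0 [Q0 e] [Q0 a]]]] )]
  [X ( [Q0 [Q0 a] [Q0 [Q0 [Q0 a] [Q0 [Q0 e] [Q0 e]]] [Q0 a]]] )]
  [X ( [Q0 [Q0 a] [Q0 [Q0 [Q0 [Q0 a] [Q0 e]] [Q0 e]] [Q0 a]]] )]
  [X ( [Q0 [Q0 [Q0 a] [Q0 a]] [Q0 [Q0 e] [Q0 [Q0 e] [Q0 a]]]] )]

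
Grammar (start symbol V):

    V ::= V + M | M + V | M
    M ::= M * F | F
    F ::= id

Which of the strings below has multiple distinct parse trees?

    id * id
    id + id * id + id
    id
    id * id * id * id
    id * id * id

id * id: 1 tree
id + id * id + id: 4 trees
id: 1 tree
id * id * id * id: 1 tree
id * id * id: 1 tree

id + id * id + id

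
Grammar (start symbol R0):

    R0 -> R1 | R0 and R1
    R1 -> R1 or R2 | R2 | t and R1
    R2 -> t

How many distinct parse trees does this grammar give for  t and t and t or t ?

Parse trees for t and t and t or t:
  [R0 [R1 [R1 t and [R1 t and [R1 [R2 t]]]] or [R2 t]]]
  [R0 [R1 t and [R1 [R1 t and [R1 [R2 t]]] or [R2 t]]]]
  [R0 [R1 t and [R1 t and [R1 [R1 [R2 t]] or [R2 t]]]]]
  [R0 [R0 [R1 [R2 t]]] and [R1 [R1 t and [R1 [R2 t]]] or [R2 t]]]
  [R0 [R0 [R1 [R2 t]]] and [R1 t and [R1 [R1 [R2 t]] or [R2 t]]]]
  [R0 [R0 [R1 t and [R1 [R2 t]]]] and [R1 [R1 [R2 t]] or [R2 t]]]
  [R0 [R0 [R0 [R1 [R2 t]]] and [R1 [R2 t]]] and [R1 [R1 [R2 t]] or [R2 t]]]

7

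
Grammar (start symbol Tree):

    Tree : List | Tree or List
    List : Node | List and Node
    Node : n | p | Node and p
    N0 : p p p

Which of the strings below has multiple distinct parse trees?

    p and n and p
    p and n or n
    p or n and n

p and n and p: 2 trees
p and n or n: 1 tree
p or n and n: 1 tree

p and n and p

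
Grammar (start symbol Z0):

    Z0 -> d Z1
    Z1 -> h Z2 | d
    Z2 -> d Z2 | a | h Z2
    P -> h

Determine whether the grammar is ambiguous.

Unambiguous

(P is unreachable from Z0, so its rules don't affect L(Z0).) The reachable rules are right-linear with at most one rule per (nonterminal, next-terminal) pair. Each input token forces the next rule, so parsing is deterministic.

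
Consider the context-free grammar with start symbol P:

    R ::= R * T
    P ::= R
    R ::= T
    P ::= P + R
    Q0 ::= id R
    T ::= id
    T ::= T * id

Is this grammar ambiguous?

Witness: id * id

Derivation 1: P ⇒ R ⇒ R * T ⇒ T * T ⇒ id * T ⇒ id * id
Derivation 2: P ⇒ R ⇒ T ⇒ T * id ⇒ id * id

Two distinct leftmost derivations for the same string.

Ambiguous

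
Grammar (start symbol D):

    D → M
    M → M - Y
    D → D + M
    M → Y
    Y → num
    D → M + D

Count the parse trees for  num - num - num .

1

Parse trees for num - num - num:
  [D [M [M [M [Y num]] - [Y num]] - [Y num]]]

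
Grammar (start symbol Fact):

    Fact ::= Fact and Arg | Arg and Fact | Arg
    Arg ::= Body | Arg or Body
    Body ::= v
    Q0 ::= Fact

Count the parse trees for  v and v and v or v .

4

Parse trees for v and v and v or v:
  [Fact [Fact [Fact [Arg [Body v]]] and [Arg [Body v]]] and [Arg [Arg [Body v]] or [Body v]]]
  [Fact [Fact [Arg [Body v]] and [Fact [Arg [Body v]]]] and [Arg [Arg [Body v]] or [Body v]]]
  [Fact [Arg [Body v]] and [Fact [Fact [Arg [Body v]]] and [Arg [Arg [Body v]] or [Body v]]]]
  [Fact [Arg [Body v]] and [Fact [Arg [Body v]] and [Fact [Arg [Arg [Body v]] or [Body v]]]]]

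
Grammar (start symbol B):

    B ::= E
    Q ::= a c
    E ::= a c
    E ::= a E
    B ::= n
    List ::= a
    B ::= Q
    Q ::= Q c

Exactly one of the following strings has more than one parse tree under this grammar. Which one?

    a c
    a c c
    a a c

a c

a c: 2 trees
a c c: 1 tree
a a c: 1 tree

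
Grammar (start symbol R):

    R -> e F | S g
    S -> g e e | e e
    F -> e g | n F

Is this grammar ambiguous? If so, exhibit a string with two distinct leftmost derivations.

Ambiguous

Witness: e e g

Derivation 1: R ⇒ e F ⇒ e e g
Derivation 2: R ⇒ S g ⇒ e e g

Two distinct leftmost derivations for the same string.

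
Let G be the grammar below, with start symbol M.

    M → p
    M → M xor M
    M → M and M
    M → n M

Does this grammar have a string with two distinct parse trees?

Ambiguous

Witness: n p and p

Derivation 1: M ⇒ M and M ⇒ n M and M ⇒ n p and M ⇒ n p and p
Derivation 2: M ⇒ n M ⇒ n M and M ⇒ n p and M ⇒ n p and p

Two distinct leftmost derivations for the same string.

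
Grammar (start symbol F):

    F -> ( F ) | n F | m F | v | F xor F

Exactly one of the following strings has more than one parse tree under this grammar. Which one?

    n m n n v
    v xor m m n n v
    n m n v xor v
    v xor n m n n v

n m n v xor v

n m n n v: 1 tree
v xor m m n n v: 1 tree
n m n v xor v: 4 trees
v xor n m n n v: 1 tree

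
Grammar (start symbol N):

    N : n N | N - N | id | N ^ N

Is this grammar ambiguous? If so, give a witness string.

Ambiguous

Witness: n id - id

Derivation 1: N ⇒ n N ⇒ n N - N ⇒ n id - N ⇒ n id - id
Derivation 2: N ⇒ N - N ⇒ n N - N ⇒ n id - N ⇒ n id - id

Two distinct leftmost derivations for the same string.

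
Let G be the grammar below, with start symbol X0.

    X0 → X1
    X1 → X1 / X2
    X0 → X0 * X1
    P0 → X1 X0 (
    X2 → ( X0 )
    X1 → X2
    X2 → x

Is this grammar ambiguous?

Only X0, X1, X2 are reachable from X0; ignoring the rest: The grammar is stratified — X0 handles '*' (left-recursive), X1 handles '/', X2 atoms. Each operator has a fixed associativity and precedence level, so every string has one parse.

Unambiguous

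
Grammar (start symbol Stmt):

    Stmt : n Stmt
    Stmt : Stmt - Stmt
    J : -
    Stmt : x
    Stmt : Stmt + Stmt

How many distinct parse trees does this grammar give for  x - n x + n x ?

3

Parse trees for x - n x + n x:
  [Stmt [Stmt x] - [Stmt n [Stmt [Stmt x] + [Stmt n [Stmt x]]]]]
  [Stmt [Stmt x] - [Stmt [Stmt n [Stmt x]] + [Stmt n [Stmt x]]]]
  [Stmt [Stmt [Stmt x] - [Stmt n [Stmt x]]] + [Stmt n [Stmt x]]]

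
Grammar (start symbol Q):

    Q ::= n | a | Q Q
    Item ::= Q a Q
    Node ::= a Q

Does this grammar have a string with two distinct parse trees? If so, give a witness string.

Ambiguous

Witness: a a a

Derivation 1: Q ⇒ Q Q ⇒ a Q ⇒ a Q Q ⇒ a a Q ⇒ a a a
Derivation 2: Q ⇒ Q Q ⇒ Q Q Q ⇒ a Q Q ⇒ a a Q ⇒ a a a

Two distinct leftmost derivations for the same string.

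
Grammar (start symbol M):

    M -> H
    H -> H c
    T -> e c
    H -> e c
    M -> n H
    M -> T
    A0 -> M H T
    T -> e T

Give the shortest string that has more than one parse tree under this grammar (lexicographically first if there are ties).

e c

length 2: e c has 2 parse trees

Two derivations of e c:
  M ⇒ H ⇒ e c
  M ⇒ T ⇒ e c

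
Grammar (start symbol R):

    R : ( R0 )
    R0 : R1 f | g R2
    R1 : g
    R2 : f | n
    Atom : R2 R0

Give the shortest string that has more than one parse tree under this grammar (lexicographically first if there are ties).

length 4: ( g f ) has 2 parse trees

Two derivations of ( g f ):
  R ⇒ ( R0 ) ⇒ ( R1 f ) ⇒ ( g f )
  R ⇒ ( R0 ) ⇒ ( g R2 ) ⇒ ( g f )

( g f )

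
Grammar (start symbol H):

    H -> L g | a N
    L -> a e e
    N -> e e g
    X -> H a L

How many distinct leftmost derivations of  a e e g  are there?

2

Parse trees for a e e g:
  [H [L a e e] g]
  [H a [N e e g]]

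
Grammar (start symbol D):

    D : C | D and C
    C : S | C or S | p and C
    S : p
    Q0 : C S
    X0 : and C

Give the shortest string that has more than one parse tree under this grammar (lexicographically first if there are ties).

length 1: no string has ≥2 trees
length 3: p and p has 2 parse trees

Two derivations of p and p:
  D ⇒ C ⇒ p and C ⇒ p and S ⇒ p and p
  D ⇒ D and C ⇒ C and C ⇒ S and C ⇒ p and C ⇒ p and S ⇒ p and p

p and p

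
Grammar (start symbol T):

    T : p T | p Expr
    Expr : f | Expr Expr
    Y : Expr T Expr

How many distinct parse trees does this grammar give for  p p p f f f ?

Parse trees for p p p f f f:
  [T p [T p [T p [Expr [Expr f] [Expr [Expr f] [Expr f]]]]]]
  [T p [T p [T p [Expr [Expr [Expr f] [Expr f]] [Expr f]]]]]

2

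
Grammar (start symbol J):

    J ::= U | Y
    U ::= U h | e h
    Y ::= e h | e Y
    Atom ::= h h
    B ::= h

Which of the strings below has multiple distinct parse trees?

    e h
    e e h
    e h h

e h: 2 trees
e e h: 1 tree
e h h: 1 tree

e h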